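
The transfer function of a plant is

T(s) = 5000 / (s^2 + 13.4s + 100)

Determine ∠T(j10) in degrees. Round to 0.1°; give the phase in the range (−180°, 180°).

At s = jω = j10:
quadratic: (j10)² + 13.4·j10 + 100 = 0 + j134 → |·| ≈ 134, ∠ ≈ 90.00°
∠T = 0.00° − 90.00° = -90.00°

-90.0°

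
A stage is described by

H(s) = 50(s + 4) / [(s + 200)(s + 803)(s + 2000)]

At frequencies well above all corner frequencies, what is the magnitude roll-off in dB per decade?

Each pole contributes −20 dB/decade at high frequency; each zero contributes +20 dB/decade.
Net: 1 zero(s) − 3 pole(s) → -40 dB/decade.

-40 dB/decade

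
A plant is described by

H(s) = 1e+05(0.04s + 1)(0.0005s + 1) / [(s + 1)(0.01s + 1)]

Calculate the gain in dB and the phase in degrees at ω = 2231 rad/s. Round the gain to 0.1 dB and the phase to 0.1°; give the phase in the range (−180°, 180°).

At ω = 2231 rad/s:
zero (1 + j2231·0.04) = 1 + j89.24 → |·| ≈ 89.246, ∠ ≈ 89.36°
zero (1 + j2231·0.0005) = 1 + j1.1155 → |·| ≈ 1.4981, ∠ ≈ 48.13°
pole (1 + j2231·1) = 1 + j2231 → |·| ≈ 2231, ∠ ≈ 89.97°
pole (1 + j2231·0.01) = 1 + j22.31 → |·| ≈ 22.332, ∠ ≈ 87.43°
|H| = 1e+05 · 89.246 · 1.4981 / (2231 · 22.332) ≈ 268.35
Gain = 20 log₁₀(268.35) ≈ 48.57 dB
∠H = (89.36° + 48.13°) − (89.97° + 87.43°) = -39.91°

48.6 dB, -39.9°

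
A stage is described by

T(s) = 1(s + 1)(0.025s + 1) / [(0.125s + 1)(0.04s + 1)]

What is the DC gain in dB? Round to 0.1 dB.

T(0) = 1 · 1 / 1 = 1
20 log₁₀(1) ≈ 0.00 dB

0.0 dB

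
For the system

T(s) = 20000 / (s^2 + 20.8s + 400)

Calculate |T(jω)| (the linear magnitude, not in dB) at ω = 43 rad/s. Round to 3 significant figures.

11.7

At s = jω = j43:
quadratic: (j43)² + 20.8·j43 + 400 = -1449 + j894.4 → |·| ≈ 1702.8, ∠ ≈ 148.31°
|T| = 20000 / 1702.8 ≈ 11.745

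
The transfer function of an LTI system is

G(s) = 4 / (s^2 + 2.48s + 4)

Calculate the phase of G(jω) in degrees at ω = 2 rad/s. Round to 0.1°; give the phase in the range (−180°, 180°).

-90.0°

At s = jω = j2:
quadratic: (j2)² + 2.48·j2 + 4 = 0 + j4.96 → |·| ≈ 4.96, ∠ ≈ 90.00°
∠G = 0.00° − 90.00° = -90.00°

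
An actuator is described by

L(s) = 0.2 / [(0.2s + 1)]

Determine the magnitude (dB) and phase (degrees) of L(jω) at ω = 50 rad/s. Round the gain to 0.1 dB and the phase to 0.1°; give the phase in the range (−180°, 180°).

-34.0 dB, -84.3°

At ω = 50 rad/s:
pole (1 + j50·0.2) = 1 + j10 → |·| ≈ 10.05, ∠ ≈ 84.29°
|L| = 0.2 · 1 / (10.05) ≈ 0.0199
Gain = 20 log₁₀(0.0199) ≈ -34.02 dB
∠L = (0°) − (84.29°) = -84.29°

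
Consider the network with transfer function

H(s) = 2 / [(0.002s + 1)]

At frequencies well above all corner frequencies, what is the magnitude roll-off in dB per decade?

-20 dB/decade

Each pole contributes −20 dB/decade at high frequency; each zero contributes +20 dB/decade.
Net: 0 zero(s) − 1 pole(s) → -20 dB/decade.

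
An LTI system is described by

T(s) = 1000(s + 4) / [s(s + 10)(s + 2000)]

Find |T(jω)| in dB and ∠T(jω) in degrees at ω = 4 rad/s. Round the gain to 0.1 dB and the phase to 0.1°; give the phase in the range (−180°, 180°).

At s = jω = j4:
zero (s+4): 4 + j4 → |·| = √(4²+4²) = √32 ≈ 5.6569, ∠ = arctan(4/4) ≈ 45.00°
pole (s+10): 10 + j4 → |·| = √(10²+4²) = √116 ≈ 10.77, ∠ = arctan(4/10) ≈ 21.80°
pole (s+2000): 2000 + j4 → |·| = √(2000²+4²) = √4000016 ≈ 2000, ∠ = arctan(4/2000) ≈ 0.11°
pole at origin: |s| = 4, ∠ = 90.00° (in denominator)
|T| = 1000 · 5.6569 / 86160 ≈ 0.065656
Gain = 20 log₁₀(0.065656) ≈ -23.65 dB
∠T = 45.00° − 111.91° = -66.91°

-23.7 dB, -66.9°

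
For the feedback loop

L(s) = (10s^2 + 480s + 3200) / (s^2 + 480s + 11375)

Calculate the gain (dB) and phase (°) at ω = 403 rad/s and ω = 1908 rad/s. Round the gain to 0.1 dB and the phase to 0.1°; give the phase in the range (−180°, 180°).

ω = 403: 16.5 dB, 45.2°; ω = 1908: 19.8 dB, 12.7°

Substitute s = j403:
Numerator: 10(j403)^2 + 480(j403) + 3200 = -1620890 + j193440
Denominator: (j403)^2 + 480(j403) + 11375 = -151034 + j193440
|N| = √(1620890² + 193440²) ≈ 1.6324e+06, ∠N ≈ 173.19°
|D| = √(151034² + 193440²) ≈ 2.4542e+05, ∠D ≈ 127.98°
|L| = 1.6324e+06 / 2.4542e+05 ≈ 6.6515
Gain = 20 log₁₀(6.6515) ≈ 16.46 dB
∠L = 173.19° − 127.98° = 45.21°

Substitute s = j1908:
Numerator: 10(j1908)^2 + 480(j1908) + 3200 = -36401440 + j915840
Denominator: (j1908)^2 + 480(j1908) + 11375 = -3629089 + j915840
|N| = √(36401440² + 915840²) ≈ 3.6413e+07, ∠N ≈ 178.56°
|D| = √(3629089² + 915840²) ≈ 3.7429e+06, ∠D ≈ 165.84°
|L| = 3.6413e+07 / 3.7429e+06 ≈ 9.7286
Gain = 20 log₁₀(9.7286) ≈ 19.76 dB
∠L = 178.56° − 165.84° = 12.72°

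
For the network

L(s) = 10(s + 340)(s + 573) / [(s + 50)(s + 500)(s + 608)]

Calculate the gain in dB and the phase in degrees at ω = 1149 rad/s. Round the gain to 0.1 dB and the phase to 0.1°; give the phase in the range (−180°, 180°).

At s = jω = j1149:
zero (s+340): 340 + j1149 → |·| = √(340²+1149²) = √1435801 ≈ 1198.2, ∠ = arctan(1149/340) ≈ 73.52°
zero (s+573): 573 + j1149 → |·| = √(573²+1149²) = √1648530 ≈ 1284, ∠ = arctan(1149/573) ≈ 63.49°
pole (s+50): 50 + j1149 → |·| = √(50²+1149²) = √1322701 ≈ 1150.1, ∠ = arctan(1149/50) ≈ 87.51°
pole (s+500): 500 + j1149 → |·| = √(500²+1149²) = √1570201 ≈ 1253.1, ∠ = arctan(1149/500) ≈ 66.48°
pole (s+608): 608 + j1149 → |·| = √(608²+1149²) = √1689865 ≈ 1299.9, ∠ = arctan(1149/608) ≈ 62.11°
|L| = 10 · 1.5385e+06 / 1.8734e+09 ≈ 0.0082123
Gain = 20 log₁₀(0.0082123) ≈ -41.71 dB
∠L = 137.01° − 216.10° = -79.09°

-41.7 dB, -79.1°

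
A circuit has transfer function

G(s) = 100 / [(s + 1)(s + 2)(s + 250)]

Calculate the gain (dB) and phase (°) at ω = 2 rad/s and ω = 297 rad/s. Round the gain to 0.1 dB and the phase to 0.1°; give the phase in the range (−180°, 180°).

At s = jω = j2:
pole (s+1): 1 + j2 → |·| = √(1²+2²) = √5 ≈ 2.2361, ∠ = arctan(2/1) ≈ 63.43°
pole (s+2): 2 + j2 → |·| = √(2²+2²) = √8 ≈ 2.8284, ∠ = arctan(2/2) ≈ 45.00°
pole (s+250): 250 + j2 → |·| = √(250²+2²) = √62504 ≈ 250.01, ∠ = arctan(2/250) ≈ 0.46°
|G| = 100 / 1581.2 ≈ 0.063243
Gain = 20 log₁₀(0.063243) ≈ -23.98 dB
∠G = 0.00° − 108.89° = -108.89°

At s = jω = j297:
pole (s+1): 1 + j297 → |·| = √(1²+297²) = √88210 ≈ 297, ∠ = arctan(297/1) ≈ 89.81°
pole (s+2): 2 + j297 → |·| = √(2²+297²) = √88213 ≈ 297.01, ∠ = arctan(297/2) ≈ 89.61°
pole (s+250): 250 + j297 → |·| = √(250²+297²) = √150709 ≈ 388.21, ∠ = arctan(297/250) ≈ 49.91°
|G| = 100 / 3.4245e+07 ≈ 2.9201e-06
Gain = 20 log₁₀(2.9201e-06) ≈ -110.69 dB
∠G = 0.00° − 229.33° = -229.33° ≡ 130.67° (principal value)

ω = 2: -24.0 dB, -108.9°; ω = 297: -110.7 dB, 130.7°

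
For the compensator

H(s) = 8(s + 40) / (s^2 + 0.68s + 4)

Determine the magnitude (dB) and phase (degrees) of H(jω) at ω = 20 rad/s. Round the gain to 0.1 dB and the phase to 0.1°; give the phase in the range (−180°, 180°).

-0.9 dB, -151.5°

At s = jω = j20:
zero (s+40): 40 + j20 → |·| = √(40²+20²) = √2000 ≈ 44.721, ∠ = arctan(20/40) ≈ 26.57°
quadratic: (j20)² + 0.68·j20 + 4 = -396 + j13.6 → |·| ≈ 396.23, ∠ ≈ 178.03°
|H| = 8 · 44.721 / 396.23 ≈ 0.90293
Gain = 20 log₁₀(0.90293) ≈ -0.89 dB
∠H = 26.57° − 178.03° = -151.46°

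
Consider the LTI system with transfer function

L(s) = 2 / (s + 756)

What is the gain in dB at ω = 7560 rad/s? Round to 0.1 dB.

-71.6 dB

Substitute s = j7560:
Numerator: 2 = 2 + j0
Denominator: (j7560) + 756 = 756 + j7560
|N| = √(2² + 0²) ≈ 2, ∠N ≈ 0.00°
|D| = √(756² + 7560²) ≈ 7597.7, ∠D ≈ 84.29°
|L| = 2 / 7597.7 ≈ 0.00026324
Gain = 20 log₁₀(0.00026324) ≈ -71.59 dB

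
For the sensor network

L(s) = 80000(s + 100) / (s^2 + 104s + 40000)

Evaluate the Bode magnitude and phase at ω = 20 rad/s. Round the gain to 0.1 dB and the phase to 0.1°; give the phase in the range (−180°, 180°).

46.3 dB, 8.3°

At s = jω = j20:
zero (s+100): 100 + j20 → |·| = √(100²+20²) = √10400 ≈ 101.98, ∠ = arctan(20/100) ≈ 11.31°
quadratic: (j20)² + 104·j20 + 40000 = 39600 + j2080 → |·| ≈ 39655, ∠ ≈ 3.01°
|L| = 80000 · 101.98 / 39655 ≈ 205.73
Gain = 20 log₁₀(205.73) ≈ 46.27 dB
∠L = 11.31° − 3.01° = 8.30°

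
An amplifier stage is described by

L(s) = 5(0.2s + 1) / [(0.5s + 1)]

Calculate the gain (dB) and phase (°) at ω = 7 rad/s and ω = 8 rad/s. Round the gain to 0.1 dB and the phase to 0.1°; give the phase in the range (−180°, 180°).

At ω = 7 rad/s:
zero (1 + j7·0.2) = 1 + j1.4 → |·| ≈ 1.7205, ∠ ≈ 54.46°
pole (1 + j7·0.5) = 1 + j3.5 → |·| ≈ 3.6401, ∠ ≈ 74.05°
|L| = 5 · 1.7205 / (3.6401) ≈ 2.3633
Gain = 20 log₁₀(2.3633) ≈ 7.47 dB
∠L = (54.46°) − (74.05°) = -19.59°

At ω = 8 rad/s:
zero (1 + j8·0.2) = 1 + j1.6 → |·| ≈ 1.8868, ∠ ≈ 57.99°
pole (1 + j8·0.5) = 1 + j4 → |·| ≈ 4.1231, ∠ ≈ 75.96°
|L| = 5 · 1.8868 / (4.1231) ≈ 2.2881
Gain = 20 log₁₀(2.2881) ≈ 7.19 dB
∠L = (57.99°) − (75.96°) = -17.97°

ω = 7: 7.5 dB, -19.6°; ω = 8: 7.2 dB, -18.0°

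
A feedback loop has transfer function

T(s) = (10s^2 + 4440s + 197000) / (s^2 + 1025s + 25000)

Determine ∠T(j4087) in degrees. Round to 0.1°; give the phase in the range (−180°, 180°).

Substitute s = j4087:
Numerator: 10(j4087)^2 + 4440(j4087) + 197000 = -166838690 + j18146280
Denominator: (j4087)^2 + 1025(j4087) + 25000 = -16678569 + j4189175
|N| = √(166838690² + 18146280²) ≈ 1.6782e+08, ∠N ≈ 173.79°
|D| = √(16678569² + 4189175²) ≈ 1.7197e+07, ∠D ≈ 165.90°
∠T = 173.79° − 165.90° = 7.89°

7.9°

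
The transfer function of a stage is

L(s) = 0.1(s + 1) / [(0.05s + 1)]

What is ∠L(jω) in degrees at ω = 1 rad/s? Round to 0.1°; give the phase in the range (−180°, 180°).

At ω = 1 rad/s:
zero (1 + j1·1) = 1 + j1 → |·| ≈ 1.4142, ∠ ≈ 45.00°
pole (1 + j1·0.05) = 1 + j0.05 → |·| ≈ 1.0012, ∠ ≈ 2.86°
∠L = (45.00°) − (2.86°) = 42.14°

42.1°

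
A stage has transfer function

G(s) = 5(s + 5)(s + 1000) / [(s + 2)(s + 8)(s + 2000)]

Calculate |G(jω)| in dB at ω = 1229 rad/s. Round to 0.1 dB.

At s = jω = j1229:
zero (s+5): 5 + j1229 → |·| = √(5²+1229²) = √1510466 ≈ 1229, ∠ = arctan(1229/5) ≈ 89.77°
zero (s+1000): 1000 + j1229 → |·| = √(1000²+1229²) = √2510441 ≈ 1584.4, ∠ = arctan(1229/1000) ≈ 50.87°
pole (s+2): 2 + j1229 → |·| = √(2²+1229²) = √1510445 ≈ 1229, ∠ = arctan(1229/2) ≈ 89.91°
pole (s+8): 8 + j1229 → |·| = √(8²+1229²) = √1510505 ≈ 1229, ∠ = arctan(1229/8) ≈ 89.63°
pole (s+2000): 2000 + j1229 → |·| = √(2000²+1229²) = √5510441 ≈ 2347.4, ∠ = arctan(1229/2000) ≈ 31.57°
|G| = 5 · 1.9472e+06 / 3.5456e+09 ≈ 0.0027459
Gain = 20 log₁₀(0.0027459) ≈ -51.23 dB

-51.2 dB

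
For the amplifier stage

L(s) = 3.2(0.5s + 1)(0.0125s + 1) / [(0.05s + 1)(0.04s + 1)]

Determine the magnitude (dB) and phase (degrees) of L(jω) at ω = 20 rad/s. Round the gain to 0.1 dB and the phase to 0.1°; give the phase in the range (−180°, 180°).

At ω = 20 rad/s:
zero (1 + j20·0.5) = 1 + j10 → |·| ≈ 10.05, ∠ ≈ 84.29°
zero (1 + j20·0.0125) = 1 + j0.25 → |·| ≈ 1.0308, ∠ ≈ 14.04°
pole (1 + j20·0.05) = 1 + j1 → |·| ≈ 1.4142, ∠ ≈ 45.00°
pole (1 + j20·0.04) = 1 + j0.8 → |·| ≈ 1.2806, ∠ ≈ 38.66°
|L| = 3.2 · 10.05 · 1.0308 / (1.4142 · 1.2806) ≈ 18.305
Gain = 20 log₁₀(18.305) ≈ 25.25 dB
∠L = (84.29° + 14.04°) − (45.00° + 38.66°) = 14.67°

25.3 dB, 14.7°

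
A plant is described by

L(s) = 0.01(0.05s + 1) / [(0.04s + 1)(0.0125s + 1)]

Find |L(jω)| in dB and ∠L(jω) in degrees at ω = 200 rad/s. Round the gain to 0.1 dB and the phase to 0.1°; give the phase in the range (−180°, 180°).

At ω = 200 rad/s:
zero (1 + j200·0.05) = 1 + j10 → |·| ≈ 10.05, ∠ ≈ 84.29°
pole (1 + j200·0.04) = 1 + j8 → |·| ≈ 8.0623, ∠ ≈ 82.87°
pole (1 + j200·0.0125) = 1 + j2.5 → |·| ≈ 2.6926, ∠ ≈ 68.20°
|L| = 0.01 · 10.05 / (8.0623 · 2.6926) ≈ 0.0046295
Gain = 20 log₁₀(0.0046295) ≈ -46.69 dB
∠L = (84.29°) − (82.87° + 68.20°) = -66.78°

-46.7 dB, -66.8°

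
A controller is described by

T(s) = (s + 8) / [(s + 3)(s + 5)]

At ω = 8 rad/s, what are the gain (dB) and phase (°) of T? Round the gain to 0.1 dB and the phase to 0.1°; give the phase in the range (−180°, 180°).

At s = jω = j8:
zero (s+8): 8 + j8 → |·| = √(8²+8²) = √128 ≈ 11.314, ∠ = arctan(8/8) ≈ 45.00°
pole (s+3): 3 + j8 → |·| = √(3²+8²) = √73 ≈ 8.544, ∠ = arctan(8/3) ≈ 69.44°
pole (s+5): 5 + j8 → |·| = √(5²+8²) = √89 ≈ 9.434, ∠ = arctan(8/5) ≈ 57.99°
|T| = 1 · 11.314 / 80.604 ≈ 0.14037
Gain = 20 log₁₀(0.14037) ≈ -17.05 dB
∠T = 45.00° − 127.43° = -82.43°

-17.1 dB, -82.4°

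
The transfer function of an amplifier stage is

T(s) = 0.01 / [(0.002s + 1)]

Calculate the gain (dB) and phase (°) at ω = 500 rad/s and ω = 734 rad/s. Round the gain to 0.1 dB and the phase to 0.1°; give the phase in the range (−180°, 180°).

At ω = 500 rad/s:
pole (1 + j500·0.002) = 1 + j1 → |·| ≈ 1.4142, ∠ ≈ 45.00°
|T| = 0.01 · 1 / (1.4142) ≈ 0.0070711
Gain = 20 log₁₀(0.0070711) ≈ -43.01 dB
∠T = (0°) − (45.00°) = -45.00°

At ω = 734 rad/s:
pole (1 + j734·0.002) = 1 + j1.468 → |·| ≈ 1.7762, ∠ ≈ 55.74°
|T| = 0.01 · 1 / (1.7762) ≈ 0.00563
Gain = 20 log₁₀(0.00563) ≈ -44.99 dB
∠T = (0°) − (55.74°) = -55.74°

ω = 500: -43.0 dB, -45.0°; ω = 734: -45.0 dB, -55.7°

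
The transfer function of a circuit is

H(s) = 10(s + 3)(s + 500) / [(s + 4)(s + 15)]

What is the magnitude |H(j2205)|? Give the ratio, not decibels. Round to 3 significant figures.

At s = jω = j2205:
zero (s+3): 3 + j2205 → |·| = √(3²+2205²) = √4862034 ≈ 2205, ∠ = arctan(2205/3) ≈ 89.92°
zero (s+500): 500 + j2205 → |·| = √(500²+2205²) = √5112025 ≈ 2261, ∠ = arctan(2205/500) ≈ 77.22°
pole (s+4): 4 + j2205 → |·| = √(4²+2205²) = √4862041 ≈ 2205, ∠ = arctan(2205/4) ≈ 89.90°
pole (s+15): 15 + j2205 → |·| = √(15²+2205²) = √4862250 ≈ 2205.1, ∠ = arctan(2205/15) ≈ 89.61°
|H| = 10 · 4.9855e+06 / 4.8622e+06 ≈ 10.254

10.3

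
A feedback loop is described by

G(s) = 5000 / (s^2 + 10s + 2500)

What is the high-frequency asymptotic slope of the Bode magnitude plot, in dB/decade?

Each pole contributes −20 dB/decade at high frequency; each zero contributes +20 dB/decade.
Net: 0 zero(s) − 2 pole(s) → -40 dB/decade.

-40 dB/decade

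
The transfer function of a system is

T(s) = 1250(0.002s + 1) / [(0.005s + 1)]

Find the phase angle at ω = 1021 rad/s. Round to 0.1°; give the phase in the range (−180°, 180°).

-15.0°

At ω = 1021 rad/s:
zero (1 + j1021·0.002) = 1 + j2.042 → |·| ≈ 2.2737, ∠ ≈ 63.91°
pole (1 + j1021·0.005) = 1 + j5.105 → |·| ≈ 5.202, ∠ ≈ 78.92°
∠T = (63.91°) − (78.92°) = -15.01°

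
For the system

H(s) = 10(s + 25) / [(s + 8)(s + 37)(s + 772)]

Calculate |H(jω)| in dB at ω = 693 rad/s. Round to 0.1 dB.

At s = jω = j693:
zero (s+25): 25 + j693 → |·| = √(25²+693²) = √480874 ≈ 693.45, ∠ = arctan(693/25) ≈ 87.93°
pole (s+8): 8 + j693 → |·| = √(8²+693²) = √480313 ≈ 693.05, ∠ = arctan(693/8) ≈ 89.34°
pole (s+37): 37 + j693 → |·| = √(37²+693²) = √481618 ≈ 693.99, ∠ = arctan(693/37) ≈ 86.94°
pole (s+772): 772 + j693 → |·| = √(772²+693²) = √1076233 ≈ 1037.4, ∠ = arctan(693/772) ≈ 41.91°
|H| = 10 · 693.45 / 4.9896e+08 ≈ 1.3898e-05
Gain = 20 log₁₀(1.3898e-05) ≈ -97.14 dB

-97.1 dB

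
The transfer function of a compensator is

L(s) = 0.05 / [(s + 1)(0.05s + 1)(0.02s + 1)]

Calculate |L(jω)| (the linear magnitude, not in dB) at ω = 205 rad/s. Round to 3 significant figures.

5.61e-06

At ω = 205 rad/s:
pole (1 + j205·1) = 1 + j205 → |·| ≈ 205, ∠ ≈ 89.72°
pole (1 + j205·0.05) = 1 + j10.25 → |·| ≈ 10.299, ∠ ≈ 84.43°
pole (1 + j205·0.02) = 1 + j4.1 → |·| ≈ 4.2202, ∠ ≈ 76.29°
|L| = 0.05 · 1 / (205 · 10.299 · 4.2202) ≈ 5.6116e-06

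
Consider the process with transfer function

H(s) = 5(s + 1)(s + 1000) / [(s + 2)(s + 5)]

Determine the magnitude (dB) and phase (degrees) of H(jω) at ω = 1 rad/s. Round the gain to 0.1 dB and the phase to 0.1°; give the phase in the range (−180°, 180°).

55.9 dB, 7.2°

At s = jω = j1:
zero (s+1): 1 + j1 → |·| = √(1²+1²) = √2 ≈ 1.4142, ∠ = arctan(1/1) ≈ 45.00°
zero (s+1000): 1000 + j1 → |·| = √(1000²+1²) = √1000001 ≈ 1000, ∠ = arctan(1/1000) ≈ 0.06°
pole (s+2): 2 + j1 → |·| = √(2²+1²) = √5 ≈ 2.2361, ∠ = arctan(1/2) ≈ 26.57°
pole (s+5): 5 + j1 → |·| = √(5²+1²) = √26 ≈ 5.099, ∠ = arctan(1/5) ≈ 11.31°
|H| = 5 · 1414.2 / 11.402 ≈ 620.15
Gain = 20 log₁₀(620.15) ≈ 55.85 dB
∠H = 45.06° − 37.88° = 7.18°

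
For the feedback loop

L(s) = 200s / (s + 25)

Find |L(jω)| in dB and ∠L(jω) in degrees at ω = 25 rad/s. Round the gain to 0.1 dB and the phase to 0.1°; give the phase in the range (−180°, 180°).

43.0 dB, 45.0°

At s = jω = j25:
zero at origin: s = j25 → |·| = 25, ∠ = 90.00°
pole (s+25): 25 + j25 → |·| = √(25²+25²) = √1250 ≈ 35.355, ∠ = arctan(25/25) ≈ 45.00°
|L| = 200 · 25 / 35.355 ≈ 141.42
Gain = 20 log₁₀(141.42) ≈ 43.01 dB
∠L = 90.00° − 45.00° = 45.00°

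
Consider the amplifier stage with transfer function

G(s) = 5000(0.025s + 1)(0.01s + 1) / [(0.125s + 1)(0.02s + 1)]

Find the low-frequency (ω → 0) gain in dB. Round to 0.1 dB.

74.0 dB

G(0) = 5000 · 1 / 1 = 5000
20 log₁₀(5000) ≈ 73.98 dB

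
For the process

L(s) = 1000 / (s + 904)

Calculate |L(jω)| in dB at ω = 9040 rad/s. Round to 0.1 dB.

Substitute s = j9040:
Numerator: 1000 = 1000 + j0
Denominator: (j9040) + 904 = 904 + j9040
|N| = √(1000² + 0²) ≈ 1000, ∠N ≈ 0.00°
|D| = √(904² + 9040²) ≈ 9085.1, ∠D ≈ 84.29°
|L| = 1000 / 9085.1 ≈ 0.11007
Gain = 20 log₁₀(0.11007) ≈ -19.17 dB

-19.2 dB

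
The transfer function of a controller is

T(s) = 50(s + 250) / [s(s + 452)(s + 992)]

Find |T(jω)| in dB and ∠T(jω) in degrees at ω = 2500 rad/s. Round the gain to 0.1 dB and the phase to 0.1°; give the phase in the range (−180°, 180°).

At s = jω = j2500:
zero (s+250): 250 + j2500 → |·| = √(250²+2500²) = √6312500 ≈ 2512.5, ∠ = arctan(2500/250) ≈ 84.29°
pole (s+452): 452 + j2500 → |·| = √(452²+2500²) = √6454304 ≈ 2540.5, ∠ = arctan(2500/452) ≈ 79.75°
pole (s+992): 992 + j2500 → |·| = √(992²+2500²) = √7234064 ≈ 2689.6, ∠ = arctan(2500/992) ≈ 68.36°
pole at origin: |s| = 2500, ∠ = 90.00° (in denominator)
|T| = 50 · 2512.5 / 1.7082e+10 ≈ 7.3542e-06
Gain = 20 log₁₀(7.3542e-06) ≈ -102.67 dB
∠T = 84.29° − 238.11° = -153.82°

-102.7 dB, -153.8°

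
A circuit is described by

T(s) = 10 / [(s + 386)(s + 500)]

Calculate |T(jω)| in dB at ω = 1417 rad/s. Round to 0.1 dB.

At s = jω = j1417:
pole (s+386): 386 + j1417 → |·| = √(386²+1417²) = √2156885 ≈ 1468.6, ∠ = arctan(1417/386) ≈ 74.76°
pole (s+500): 500 + j1417 → |·| = √(500²+1417²) = √2257889 ≈ 1502.6, ∠ = arctan(1417/500) ≈ 70.56°
|T| = 10 / 2.2067e+06 ≈ 4.5317e-06
Gain = 20 log₁₀(4.5317e-06) ≈ -106.87 dB

-106.9 dB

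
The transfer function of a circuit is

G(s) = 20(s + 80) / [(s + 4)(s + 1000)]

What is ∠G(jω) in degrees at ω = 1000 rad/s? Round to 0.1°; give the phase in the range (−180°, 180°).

At s = jω = j1000:
zero (s+80): 80 + j1000 → |·| = √(80²+1000²) = √1006400 ≈ 1003.2, ∠ = arctan(1000/80) ≈ 85.43°
pole (s+4): 4 + j1000 → |·| = √(4²+1000²) = √1000016 ≈ 1000, ∠ = arctan(1000/4) ≈ 89.77°
pole (s+1000): 1000 + j1000 → |·| = √(1000²+1000²) = √2000000 ≈ 1414.2, ∠ = arctan(1000/1000) ≈ 45.00°
∠G = 85.43° − 134.77° = -49.34°

-49.3°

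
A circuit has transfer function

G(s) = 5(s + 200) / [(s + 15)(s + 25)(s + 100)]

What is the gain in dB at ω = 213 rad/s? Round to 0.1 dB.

-77.4 dB

At s = jω = j213:
zero (s+200): 200 + j213 → |·| = √(200²+213²) = √85369 ≈ 292.18, ∠ = arctan(213/200) ≈ 46.80°
pole (s+15): 15 + j213 → |·| = √(15²+213²) = √45594 ≈ 213.53, ∠ = arctan(213/15) ≈ 85.97°
pole (s+25): 25 + j213 → |·| = √(25²+213²) = √45994 ≈ 214.46, ∠ = arctan(213/25) ≈ 83.31°
pole (s+100): 100 + j213 → |·| = √(100²+213²) = √55369 ≈ 235.31, ∠ = arctan(213/100) ≈ 64.85°
|G| = 5 · 292.18 / 1.0776e+07 ≈ 0.00013557
Gain = 20 log₁₀(0.00013557) ≈ -77.36 dB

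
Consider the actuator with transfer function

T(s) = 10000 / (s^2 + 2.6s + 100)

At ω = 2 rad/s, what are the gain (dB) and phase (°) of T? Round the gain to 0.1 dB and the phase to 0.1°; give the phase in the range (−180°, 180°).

40.3 dB, -3.1°

At s = jω = j2:
quadratic: (j2)² + 2.6·j2 + 100 = 96 + j5.2 → |·| ≈ 96.141, ∠ ≈ 3.10°
|T| = 10000 / 96.141 ≈ 104.01
Gain = 20 log₁₀(104.01) ≈ 40.34 dB
∠T = 0.00° − 3.10° = -3.10°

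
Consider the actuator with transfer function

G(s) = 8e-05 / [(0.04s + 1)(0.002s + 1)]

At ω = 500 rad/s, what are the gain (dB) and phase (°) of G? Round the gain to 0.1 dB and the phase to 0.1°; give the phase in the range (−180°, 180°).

At ω = 500 rad/s:
pole (1 + j500·0.04) = 1 + j20 → |·| ≈ 20.025, ∠ ≈ 87.14°
pole (1 + j500·0.002) = 1 + j1 → |·| ≈ 1.4142, ∠ ≈ 45.00°
|G| = 8e-05 · 1 / (20.025 · 1.4142) ≈ 2.8249e-06
Gain = 20 log₁₀(2.8249e-06) ≈ -110.98 dB
∠G = (0°) − (87.14° + 45.00°) = -132.14°

-111.0 dB, -132.1°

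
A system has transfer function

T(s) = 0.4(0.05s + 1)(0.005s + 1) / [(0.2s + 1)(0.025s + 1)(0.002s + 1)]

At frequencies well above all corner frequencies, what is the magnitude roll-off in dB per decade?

Each pole contributes −20 dB/decade at high frequency; each zero contributes +20 dB/decade.
Net: 2 zero(s) − 3 pole(s) → -20 dB/decade.

-20 dB/decade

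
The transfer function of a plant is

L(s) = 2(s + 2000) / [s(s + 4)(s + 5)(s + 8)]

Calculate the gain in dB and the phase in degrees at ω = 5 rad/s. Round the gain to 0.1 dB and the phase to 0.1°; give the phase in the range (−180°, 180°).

5.5 dB, 141.8°

At s = jω = j5:
zero (s+2000): 2000 + j5 → |·| = √(2000²+5²) = √4000025 ≈ 2000, ∠ = arctan(5/2000) ≈ 0.14°
pole (s+4): 4 + j5 → |·| = √(4²+5²) = √41 ≈ 6.4031, ∠ = arctan(5/4) ≈ 51.34°
pole (s+5): 5 + j5 → |·| = √(5²+5²) = √50 ≈ 7.0711, ∠ = arctan(5/5) ≈ 45.00°
pole (s+8): 8 + j5 → |·| = √(8²+5²) = √89 ≈ 9.434, ∠ = arctan(5/8) ≈ 32.01°
pole at origin: |s| = 5, ∠ = 90.00° (in denominator)
|L| = 2 · 2000 / 2135.7 ≈ 1.8729
Gain = 20 log₁₀(1.8729) ≈ 5.45 dB
∠L = 0.14° − 218.35° = -218.21° ≡ 141.79° (principal value)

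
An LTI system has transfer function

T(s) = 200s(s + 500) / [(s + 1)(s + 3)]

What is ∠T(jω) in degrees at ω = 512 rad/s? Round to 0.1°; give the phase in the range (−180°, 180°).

-43.9°

At s = jω = j512:
zero (s+500): 500 + j512 → |·| = √(500²+512²) = √512144 ≈ 715.64, ∠ = arctan(512/500) ≈ 45.68°
zero at origin: s = j512 → |·| = 512, ∠ = 90.00°
pole (s+1): 1 + j512 → |·| = √(1²+512²) = √262145 ≈ 512, ∠ = arctan(512/1) ≈ 89.89°
pole (s+3): 3 + j512 → |·| = √(3²+512²) = √262153 ≈ 512.01, ∠ = arctan(512/3) ≈ 89.66°
∠T = 135.68° − 179.55° = -43.87°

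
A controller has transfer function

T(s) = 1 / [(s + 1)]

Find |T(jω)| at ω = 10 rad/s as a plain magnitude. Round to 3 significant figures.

0.0995

At ω = 10 rad/s:
pole (1 + j10·1) = 1 + j10 → |·| ≈ 10.05, ∠ ≈ 84.29°
|T| = 1 · 1 / (10.05) ≈ 0.099502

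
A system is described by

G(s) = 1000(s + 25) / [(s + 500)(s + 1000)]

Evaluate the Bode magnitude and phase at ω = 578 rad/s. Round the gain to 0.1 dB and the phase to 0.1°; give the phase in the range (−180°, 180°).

At s = jω = j578:
zero (s+25): 25 + j578 → |·| = √(25²+578²) = √334709 ≈ 578.54, ∠ = arctan(578/25) ≈ 87.52°
pole (s+500): 500 + j578 → |·| = √(500²+578²) = √584084 ≈ 764.25, ∠ = arctan(578/500) ≈ 49.14°
pole (s+1000): 1000 + j578 → |·| = √(1000²+578²) = √1334084 ≈ 1155, ∠ = arctan(578/1000) ≈ 30.03°
|G| = 1000 · 578.54 / 8.8271e+05 ≈ 0.65541
Gain = 20 log₁₀(0.65541) ≈ -3.67 dB
∠G = 87.52° − 79.17° = 8.35°

-3.7 dB, 8.4°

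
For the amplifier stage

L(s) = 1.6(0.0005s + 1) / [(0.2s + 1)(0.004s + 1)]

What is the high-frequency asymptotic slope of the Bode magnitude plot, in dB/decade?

Each pole contributes −20 dB/decade at high frequency; each zero contributes +20 dB/decade.
Net: 1 zero(s) − 2 pole(s) → -20 dB/decade.

-20 dB/decade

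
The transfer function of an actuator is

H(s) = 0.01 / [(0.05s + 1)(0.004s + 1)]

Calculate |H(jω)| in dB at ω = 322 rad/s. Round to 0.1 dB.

-68.4 dB

At ω = 322 rad/s:
pole (1 + j322·0.05) = 1 + j16.1 → |·| ≈ 16.131, ∠ ≈ 86.45°
pole (1 + j322·0.004) = 1 + j1.288 → |·| ≈ 1.6306, ∠ ≈ 52.17°
|H| = 0.01 · 1 / (16.131 · 1.6306) ≈ 0.00038018
Gain = 20 log₁₀(0.00038018) ≈ -68.40 dB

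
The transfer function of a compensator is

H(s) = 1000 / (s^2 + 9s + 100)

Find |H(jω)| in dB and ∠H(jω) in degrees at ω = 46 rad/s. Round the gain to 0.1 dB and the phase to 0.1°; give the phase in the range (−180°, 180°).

At s = jω = j46:
quadratic: (j46)² + 9·j46 + 100 = -2016 + j414 → |·| ≈ 2058.1, ∠ ≈ 168.40°
|H| = 1000 / 2058.1 ≈ 0.48589
Gain = 20 log₁₀(0.48589) ≈ -6.27 dB
∠H = 0.00° − 168.40° = -168.40°

-6.3 dB, -168.4°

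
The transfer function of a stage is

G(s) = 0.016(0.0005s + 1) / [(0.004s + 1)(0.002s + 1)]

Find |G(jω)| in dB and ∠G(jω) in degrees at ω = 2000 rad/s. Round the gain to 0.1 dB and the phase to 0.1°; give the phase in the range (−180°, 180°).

-63.3 dB, -113.8°

At ω = 2000 rad/s:
zero (1 + j2000·0.0005) = 1 + j1 → |·| ≈ 1.4142, ∠ ≈ 45.00°
pole (1 + j2000·0.004) = 1 + j8 → |·| ≈ 8.0623, ∠ ≈ 82.87°
pole (1 + j2000·0.002) = 1 + j4 → |·| ≈ 4.1231, ∠ ≈ 75.96°
|G| = 0.016 · 1.4142 / (8.0623 · 4.1231) ≈ 0.00068069
Gain = 20 log₁₀(0.00068069) ≈ -63.34 dB
∠G = (45.00°) − (82.87° + 75.96°) = -113.83°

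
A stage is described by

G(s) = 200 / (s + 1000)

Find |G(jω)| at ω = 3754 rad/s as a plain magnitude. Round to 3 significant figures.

0.0515

Substitute s = j3754:
Numerator: 200 = 200 + j0
Denominator: (j3754) + 1000 = 1000 + j3754
|N| = √(200² + 0²) ≈ 200, ∠N ≈ 0.00°
|D| = √(1000² + 3754²) ≈ 3884.9, ∠D ≈ 75.08°
|G| = 200 / 3884.9 ≈ 0.051481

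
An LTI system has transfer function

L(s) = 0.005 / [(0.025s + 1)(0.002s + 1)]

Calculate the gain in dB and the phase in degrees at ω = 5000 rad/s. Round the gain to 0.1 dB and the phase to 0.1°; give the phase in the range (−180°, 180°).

-108.0 dB, -173.8°

At ω = 5000 rad/s:
pole (1 + j5000·0.025) = 1 + j125 → |·| ≈ 125, ∠ ≈ 89.54°
pole (1 + j5000·0.002) = 1 + j10 → |·| ≈ 10.05, ∠ ≈ 84.29°
|L| = 0.005 · 1 / (125 · 10.05) ≈ 3.9801e-06
Gain = 20 log₁₀(3.9801e-06) ≈ -108.00 dB
∠L = (0°) − (89.54° + 84.29°) = -173.83°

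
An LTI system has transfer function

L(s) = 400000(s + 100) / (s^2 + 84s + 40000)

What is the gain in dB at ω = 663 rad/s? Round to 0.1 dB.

56.5 dB

At s = jω = j663:
zero (s+100): 100 + j663 → |·| = √(100²+663²) = √449569 ≈ 670.5, ∠ = arctan(663/100) ≈ 81.42°
quadratic: (j663)² + 84·j663 + 40000 = -399569 + j55692 → |·| ≈ 4.0343e+05, ∠ ≈ 172.07°
|L| = 400000 · 670.5 / 4.0343e+05 ≈ 664.8
Gain = 20 log₁₀(664.8) ≈ 56.45 dB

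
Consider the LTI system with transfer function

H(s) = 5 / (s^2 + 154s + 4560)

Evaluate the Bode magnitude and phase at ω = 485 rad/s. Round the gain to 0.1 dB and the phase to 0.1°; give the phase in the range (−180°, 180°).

Substitute s = j485:
Numerator: 5 = 5 + j0
Denominator: (j485)^2 + 154(j485) + 4560 = -230665 + j74690
|N| = √(5² + 0²) ≈ 5, ∠N ≈ 0.00°
|D| = √(230665² + 74690²) ≈ 2.4246e+05, ∠D ≈ 162.06°
|H| = 5 / 2.4246e+05 ≈ 2.0622e-05
Gain = 20 log₁₀(2.0622e-05) ≈ -93.71 dB
∠H = 0.00° − 162.06° = -162.06°

-93.7 dB, -162.1°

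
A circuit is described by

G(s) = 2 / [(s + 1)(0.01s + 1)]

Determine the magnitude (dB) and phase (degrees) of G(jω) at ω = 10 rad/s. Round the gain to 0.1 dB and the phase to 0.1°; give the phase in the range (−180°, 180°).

At ω = 10 rad/s:
pole (1 + j10·1) = 1 + j10 → |·| ≈ 10.05, ∠ ≈ 84.29°
pole (1 + j10·0.01) = 1 + j0.1 → |·| ≈ 1.005, ∠ ≈ 5.71°
|G| = 2 · 1 / (10.05 · 1.005) ≈ 0.19801
Gain = 20 log₁₀(0.19801) ≈ -14.07 dB
∠G = (0°) − (84.29° + 5.71°) = -90.00°

-14.1 dB, -90.0°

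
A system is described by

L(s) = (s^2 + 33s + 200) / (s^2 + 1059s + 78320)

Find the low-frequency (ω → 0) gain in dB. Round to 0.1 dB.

-51.9 dB

L(0) = 200 / 78320 ≈ 0.0025536
20 log₁₀(0.0025536) ≈ -51.86 dB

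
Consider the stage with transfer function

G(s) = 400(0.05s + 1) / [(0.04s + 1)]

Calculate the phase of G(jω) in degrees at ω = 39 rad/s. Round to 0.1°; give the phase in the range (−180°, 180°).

At ω = 39 rad/s:
zero (1 + j39·0.05) = 1 + j1.95 → |·| ≈ 2.1915, ∠ ≈ 62.85°
pole (1 + j39·0.04) = 1 + j1.56 → |·| ≈ 1.853, ∠ ≈ 57.34°
∠G = (62.85°) − (57.34°) = 5.51°

5.5°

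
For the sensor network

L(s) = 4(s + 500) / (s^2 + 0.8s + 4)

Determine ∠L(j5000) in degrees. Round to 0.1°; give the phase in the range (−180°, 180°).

-95.7°

At s = jω = j5000:
zero (s+500): 500 + j5000 → |·| = √(500²+5000²) = √25250000 ≈ 5024.9, ∠ = arctan(5000/500) ≈ 84.29°
quadratic: (j5000)² + 0.8·j5000 + 4 = -24999996 + j4000 → |·| ≈ 2.5e+07, ∠ ≈ 179.99°
∠L = 84.29° − 179.99° = -95.70°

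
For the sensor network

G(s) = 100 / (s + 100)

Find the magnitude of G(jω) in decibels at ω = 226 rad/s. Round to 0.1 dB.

-7.9 dB

Substitute s = j226:
Numerator: 100 = 100 + j0
Denominator: (j226) + 100 = 100 + j226
|N| = √(100² + 0²) ≈ 100, ∠N ≈ 0.00°
|D| = √(100² + 226²) ≈ 247.14, ∠D ≈ 66.13°
|G| = 100 / 247.14 ≈ 0.40463
Gain = 20 log₁₀(0.40463) ≈ -7.86 dB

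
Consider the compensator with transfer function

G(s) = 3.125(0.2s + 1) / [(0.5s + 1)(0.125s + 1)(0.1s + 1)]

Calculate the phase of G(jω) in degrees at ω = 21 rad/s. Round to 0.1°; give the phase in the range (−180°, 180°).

-141.6°

At ω = 21 rad/s:
zero (1 + j21·0.2) = 1 + j4.2 → |·| ≈ 4.3174, ∠ ≈ 76.61°
pole (1 + j21·0.5) = 1 + j10.5 → |·| ≈ 10.548, ∠ ≈ 84.56°
pole (1 + j21·0.125) = 1 + j2.625 → |·| ≈ 2.809, ∠ ≈ 69.15°
pole (1 + j21·0.1) = 1 + j2.1 → |·| ≈ 2.3259, ∠ ≈ 64.54°
∠G = (76.61°) − (84.56° + 69.15° + 64.54°) = -141.64°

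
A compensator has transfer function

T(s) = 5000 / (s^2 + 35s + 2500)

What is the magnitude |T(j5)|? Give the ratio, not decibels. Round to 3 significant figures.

At s = jω = j5:
quadratic: (j5)² + 35·j5 + 2500 = 2475 + j175 → |·| ≈ 2481.2, ∠ ≈ 4.04°
|T| = 5000 / 2481.2 ≈ 2.0152

2.02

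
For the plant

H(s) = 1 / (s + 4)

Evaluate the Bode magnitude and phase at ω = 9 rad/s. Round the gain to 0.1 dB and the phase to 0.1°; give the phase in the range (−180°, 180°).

At s = jω = j9:
pole (s+4): 4 + j9 → |·| = √(4²+9²) = √97 ≈ 9.8489, ∠ = arctan(9/4) ≈ 66.04°
|H| = 1 / 9.8489 ≈ 0.10153
Gain = 20 log₁₀(0.10153) ≈ -19.87 dB
∠H = 0.00° − 66.04° = -66.04°

-19.9 dB, -66.0°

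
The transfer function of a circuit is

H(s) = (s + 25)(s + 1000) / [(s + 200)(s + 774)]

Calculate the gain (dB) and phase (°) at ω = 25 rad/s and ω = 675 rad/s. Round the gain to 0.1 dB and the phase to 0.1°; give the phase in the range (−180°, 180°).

At s = jω = j25:
zero (s+25): 25 + j25 → |·| = √(25²+25²) = √1250 ≈ 35.355, ∠ = arctan(25/25) ≈ 45.00°
zero (s+1000): 1000 + j25 → |·| = √(1000²+25²) = √1000625 ≈ 1000.3, ∠ = arctan(25/1000) ≈ 1.43°
pole (s+200): 200 + j25 → |·| = √(200²+25²) = √40625 ≈ 201.56, ∠ = arctan(25/200) ≈ 7.13°
pole (s+774): 774 + j25 → |·| = √(774²+25²) = √599701 ≈ 774.4, ∠ = arctan(25/774) ≈ 1.85°
|H| = 1 · 35366 / 1.5609e+05 ≈ 0.22657
Gain = 20 log₁₀(0.22657) ≈ -12.90 dB
∠H = 46.43° − 8.98° = 37.45°

At s = jω = j675:
zero (s+25): 25 + j675 → |·| = √(25²+675²) = √456250 ≈ 675.46, ∠ = arctan(675/25) ≈ 87.88°
zero (s+1000): 1000 + j675 → |·| = √(1000²+675²) = √1455625 ≈ 1206.5, ∠ = arctan(675/1000) ≈ 34.02°
pole (s+200): 200 + j675 → |·| = √(200²+675²) = √495625 ≈ 704.01, ∠ = arctan(675/200) ≈ 73.50°
pole (s+774): 774 + j675 → |·| = √(774²+675²) = √1054701 ≈ 1027, ∠ = arctan(675/774) ≈ 41.09°
|H| = 1 · 8.1494e+05 / 7.2302e+05 ≈ 1.1271
Gain = 20 log₁₀(1.1271) ≈ 1.04 dB
∠H = 121.90° − 114.59° = 7.31°

ω = 25: -12.9 dB, 37.5°; ω = 675: 1.0 dB, 7.3°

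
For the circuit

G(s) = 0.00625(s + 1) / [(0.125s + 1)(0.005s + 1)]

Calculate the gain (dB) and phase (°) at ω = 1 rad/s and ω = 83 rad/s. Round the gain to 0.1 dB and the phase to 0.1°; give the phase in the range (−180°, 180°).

At ω = 1 rad/s:
zero (1 + j1·1) = 1 + j1 → |·| ≈ 1.4142, ∠ ≈ 45.00°
pole (1 + j1·0.125) = 1 + j0.125 → |·| ≈ 1.0078, ∠ ≈ 7.13°
pole (1 + j1·0.005) = 1 + j0.005 → |·| ≈ 1, ∠ ≈ 0.29°
|G| = 0.00625 · 1.4142 / (1.0078 · 1) ≈ 0.0087703
Gain = 20 log₁₀(0.0087703) ≈ -41.14 dB
∠G = (45.00°) − (7.13° + 0.29°) = 37.58°

At ω = 83 rad/s:
zero (1 + j83·1) = 1 + j83 → |·| ≈ 83.006, ∠ ≈ 89.31°
pole (1 + j83·0.125) = 1 + j10.375 → |·| ≈ 10.423, ∠ ≈ 84.49°
pole (1 + j83·0.005) = 1 + j0.415 → |·| ≈ 1.0827, ∠ ≈ 22.54°
|G| = 0.00625 · 83.006 / (10.423 · 1.0827) ≈ 0.045971
Gain = 20 log₁₀(0.045971) ≈ -26.75 dB
∠G = (89.31°) − (84.49° + 22.54°) = -17.72°

ω = 1: -41.1 dB, 37.6°; ω = 83: -26.8 dB, -17.7°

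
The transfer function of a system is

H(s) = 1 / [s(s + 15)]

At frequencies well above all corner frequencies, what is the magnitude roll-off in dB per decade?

-40 dB/decade

Each pole contributes −20 dB/decade at high frequency; each zero contributes +20 dB/decade.
Net: 0 zero(s) − 2 pole(s) → -40 dB/decade.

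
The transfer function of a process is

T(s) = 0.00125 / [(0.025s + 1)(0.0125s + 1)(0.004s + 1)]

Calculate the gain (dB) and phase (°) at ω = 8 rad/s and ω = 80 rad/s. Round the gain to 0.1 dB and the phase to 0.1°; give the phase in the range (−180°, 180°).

ω = 8: -58.3 dB, -18.9°; ω = 80: -68.5 dB, -126.2°

At ω = 8 rad/s:
pole (1 + j8·0.025) = 1 + j0.2 → |·| ≈ 1.0198, ∠ ≈ 11.31°
pole (1 + j8·0.0125) = 1 + j0.1 → |·| ≈ 1.005, ∠ ≈ 5.71°
pole (1 + j8·0.004) = 1 + j0.032 → |·| ≈ 1.0005, ∠ ≈ 1.83°
|T| = 0.00125 · 1 / (1.0198 · 1.005 · 1.0005) ≈ 0.001219
Gain = 20 log₁₀(0.001219) ≈ -58.28 dB
∠T = (0°) − (11.31° + 5.71° + 1.83°) = -18.85°

At ω = 80 rad/s:
pole (1 + j80·0.025) = 1 + j2 → |·| ≈ 2.2361, ∠ ≈ 63.43°
pole (1 + j80·0.0125) = 1 + j1 → |·| ≈ 1.4142, ∠ ≈ 45.00°
pole (1 + j80·0.004) = 1 + j0.32 → |·| ≈ 1.05, ∠ ≈ 17.74°
|T| = 0.00125 · 1 / (2.2361 · 1.4142 · 1.05) ≈ 0.00037646
Gain = 20 log₁₀(0.00037646) ≈ -68.49 dB
∠T = (0°) − (63.43° + 45.00° + 17.74°) = -126.17°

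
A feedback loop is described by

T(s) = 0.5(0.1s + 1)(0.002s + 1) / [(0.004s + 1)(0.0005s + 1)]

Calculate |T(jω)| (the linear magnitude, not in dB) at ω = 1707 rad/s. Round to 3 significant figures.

33.5

At ω = 1707 rad/s:
zero (1 + j1707·0.1) = 1 + j170.7 → |·| ≈ 170.7, ∠ ≈ 89.66°
zero (1 + j1707·0.002) = 1 + j3.414 → |·| ≈ 3.5574, ∠ ≈ 73.67°
pole (1 + j1707·0.004) = 1 + j6.828 → |·| ≈ 6.9008, ∠ ≈ 81.67°
pole (1 + j1707·0.0005) = 1 + j0.8535 → |·| ≈ 1.3147, ∠ ≈ 40.48°
|T| = 0.5 · 170.7 · 3.5574 / (6.9008 · 1.3147) ≈ 33.466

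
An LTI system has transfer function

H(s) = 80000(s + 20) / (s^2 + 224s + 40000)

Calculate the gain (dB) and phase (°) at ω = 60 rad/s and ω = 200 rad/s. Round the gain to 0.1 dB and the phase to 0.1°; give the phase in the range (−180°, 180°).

At s = jω = j60:
zero (s+20): 20 + j60 → |·| = √(20²+60²) = √4000 ≈ 63.246, ∠ = arctan(60/20) ≈ 71.57°
quadratic: (j60)² + 224·j60 + 40000 = 36400 + j13440 → |·| ≈ 38802, ∠ ≈ 20.27°
|H| = 80000 · 63.246 / 38802 ≈ 130.4
Gain = 20 log₁₀(130.4) ≈ 42.31 dB
∠H = 71.57° − 20.27° = 51.30°

At s = jω = j200:
zero (s+20): 20 + j200 → |·| = √(20²+200²) = √40400 ≈ 201, ∠ = arctan(200/20) ≈ 84.29°
quadratic: (j200)² + 224·j200 + 40000 = 0 + j44800 → |·| ≈ 44800, ∠ ≈ 90.00°
|H| = 80000 · 201 / 44800 ≈ 358.93
Gain = 20 log₁₀(358.93) ≈ 51.10 dB
∠H = 84.29° − 90.00° = -5.71°

ω = 60: 42.3 dB, 51.3°; ω = 200: 51.1 dB, -5.7°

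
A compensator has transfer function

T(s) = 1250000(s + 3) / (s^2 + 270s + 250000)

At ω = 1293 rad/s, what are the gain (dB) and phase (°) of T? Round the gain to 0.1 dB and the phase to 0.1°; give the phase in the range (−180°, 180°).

At s = jω = j1293:
zero (s+3): 3 + j1293 → |·| = √(3²+1293²) = √1671858 ≈ 1293, ∠ = arctan(1293/3) ≈ 89.87°
quadratic: (j1293)² + 270·j1293 + 250000 = -1421849 + j349110 → |·| ≈ 1.4641e+06, ∠ ≈ 166.20°
|T| = 1250000 · 1293 / 1.4641e+06 ≈ 1103.9
Gain = 20 log₁₀(1103.9) ≈ 60.86 dB
∠T = 89.87° − 166.20° = -76.33°

60.9 dB, -76.3°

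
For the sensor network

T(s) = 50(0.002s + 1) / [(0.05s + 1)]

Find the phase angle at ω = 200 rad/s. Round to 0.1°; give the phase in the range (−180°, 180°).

-62.5°

At ω = 200 rad/s:
zero (1 + j200·0.002) = 1 + j0.4 → |·| ≈ 1.077, ∠ ≈ 21.80°
pole (1 + j200·0.05) = 1 + j10 → |·| ≈ 10.05, ∠ ≈ 84.29°
∠T = (21.80°) − (84.29°) = -62.49°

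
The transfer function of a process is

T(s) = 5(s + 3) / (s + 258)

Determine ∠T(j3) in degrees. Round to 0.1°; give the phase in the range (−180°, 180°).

At s = jω = j3:
zero (s+3): 3 + j3 → |·| = √(3²+3²) = √18 ≈ 4.2426, ∠ = arctan(3/3) ≈ 45.00°
pole (s+258): 258 + j3 → |·| = √(258²+3²) = √66573 ≈ 258.02, ∠ = arctan(3/258) ≈ 0.67°
∠T = 45.00° − 0.67° = 44.33°

44.3°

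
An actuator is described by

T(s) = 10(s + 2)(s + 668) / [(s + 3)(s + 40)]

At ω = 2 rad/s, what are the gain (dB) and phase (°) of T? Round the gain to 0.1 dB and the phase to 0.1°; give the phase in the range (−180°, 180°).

42.3 dB, 8.6°

At s = jω = j2:
zero (s+2): 2 + j2 → |·| = √(2²+2²) = √8 ≈ 2.8284, ∠ = arctan(2/2) ≈ 45.00°
zero (s+668): 668 + j2 → |·| = √(668²+2²) = √446228 ≈ 668, ∠ = arctan(2/668) ≈ 0.17°
pole (s+3): 3 + j2 → |·| = √(3²+2²) = √13 ≈ 3.6056, ∠ = arctan(2/3) ≈ 33.69°
pole (s+40): 40 + j2 → |·| = √(40²+2²) = √1604 ≈ 40.05, ∠ = arctan(2/40) ≈ 2.86°
|T| = 10 · 1889.4 / 144.4 ≈ 130.84
Gain = 20 log₁₀(130.84) ≈ 42.33 dB
∠T = 45.17° − 36.55° = 8.62°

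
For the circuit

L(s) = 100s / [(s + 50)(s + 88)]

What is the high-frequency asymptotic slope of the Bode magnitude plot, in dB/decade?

-20 dB/decade

Each pole contributes −20 dB/decade at high frequency; each zero contributes +20 dB/decade.
Net: 1 zero(s) − 2 pole(s) → -20 dB/decade.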